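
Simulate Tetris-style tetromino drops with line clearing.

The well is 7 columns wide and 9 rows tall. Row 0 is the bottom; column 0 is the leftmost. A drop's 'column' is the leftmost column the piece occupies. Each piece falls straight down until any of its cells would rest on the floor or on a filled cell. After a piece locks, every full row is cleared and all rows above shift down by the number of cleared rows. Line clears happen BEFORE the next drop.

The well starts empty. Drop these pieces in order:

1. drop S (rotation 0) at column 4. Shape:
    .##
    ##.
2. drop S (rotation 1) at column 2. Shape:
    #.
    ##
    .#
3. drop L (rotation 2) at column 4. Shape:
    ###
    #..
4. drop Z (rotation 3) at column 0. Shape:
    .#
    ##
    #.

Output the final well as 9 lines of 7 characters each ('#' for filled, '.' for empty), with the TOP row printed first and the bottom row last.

Answer: .......
.......
.......
.......
.......
.......
.......
.##.###
#..###.

Derivation:
Drop 1: S rot0 at col 4 lands with bottom-row=0; cleared 0 line(s) (total 0); column heights now [0 0 0 0 1 2 2], max=2
Drop 2: S rot1 at col 2 lands with bottom-row=0; cleared 0 line(s) (total 0); column heights now [0 0 3 2 1 2 2], max=3
Drop 3: L rot2 at col 4 lands with bottom-row=1; cleared 0 line(s) (total 0); column heights now [0 0 3 2 3 3 3], max=3
Drop 4: Z rot3 at col 0 lands with bottom-row=0; cleared 1 line(s) (total 1); column heights now [1 2 2 1 2 2 2], max=2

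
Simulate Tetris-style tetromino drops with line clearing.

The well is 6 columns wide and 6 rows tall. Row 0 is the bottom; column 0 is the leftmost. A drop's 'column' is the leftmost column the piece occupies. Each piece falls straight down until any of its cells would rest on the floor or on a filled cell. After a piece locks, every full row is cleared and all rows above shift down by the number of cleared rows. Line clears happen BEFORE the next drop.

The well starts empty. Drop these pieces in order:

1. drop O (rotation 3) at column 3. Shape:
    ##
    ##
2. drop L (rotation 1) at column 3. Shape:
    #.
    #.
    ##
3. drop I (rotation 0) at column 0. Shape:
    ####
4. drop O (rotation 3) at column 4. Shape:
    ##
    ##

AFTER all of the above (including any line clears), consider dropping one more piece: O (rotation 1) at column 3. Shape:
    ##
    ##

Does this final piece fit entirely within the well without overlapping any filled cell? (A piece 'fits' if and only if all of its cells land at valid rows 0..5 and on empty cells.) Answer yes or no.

Drop 1: O rot3 at col 3 lands with bottom-row=0; cleared 0 line(s) (total 0); column heights now [0 0 0 2 2 0], max=2
Drop 2: L rot1 at col 3 lands with bottom-row=2; cleared 0 line(s) (total 0); column heights now [0 0 0 5 3 0], max=5
Drop 3: I rot0 at col 0 lands with bottom-row=5; cleared 0 line(s) (total 0); column heights now [6 6 6 6 3 0], max=6
Drop 4: O rot3 at col 4 lands with bottom-row=3; cleared 0 line(s) (total 0); column heights now [6 6 6 6 5 5], max=6
Test piece O rot1 at col 3 (width 2): heights before test = [6 6 6 6 5 5]; fits = False

Answer: no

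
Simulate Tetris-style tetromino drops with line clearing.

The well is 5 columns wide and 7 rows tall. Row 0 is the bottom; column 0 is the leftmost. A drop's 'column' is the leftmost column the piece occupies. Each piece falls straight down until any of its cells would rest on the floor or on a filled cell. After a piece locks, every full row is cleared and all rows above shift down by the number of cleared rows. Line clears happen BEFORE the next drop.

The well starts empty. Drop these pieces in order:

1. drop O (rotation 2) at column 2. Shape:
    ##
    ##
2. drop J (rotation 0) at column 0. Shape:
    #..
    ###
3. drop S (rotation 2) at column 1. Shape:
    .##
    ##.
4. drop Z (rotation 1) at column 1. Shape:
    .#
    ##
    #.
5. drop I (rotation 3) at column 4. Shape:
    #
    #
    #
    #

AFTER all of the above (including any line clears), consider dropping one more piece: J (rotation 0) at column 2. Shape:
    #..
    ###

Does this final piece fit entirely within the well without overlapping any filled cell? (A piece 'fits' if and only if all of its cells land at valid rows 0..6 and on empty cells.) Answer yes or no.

Answer: no

Derivation:
Drop 1: O rot2 at col 2 lands with bottom-row=0; cleared 0 line(s) (total 0); column heights now [0 0 2 2 0], max=2
Drop 2: J rot0 at col 0 lands with bottom-row=2; cleared 0 line(s) (total 0); column heights now [4 3 3 2 0], max=4
Drop 3: S rot2 at col 1 lands with bottom-row=3; cleared 0 line(s) (total 0); column heights now [4 4 5 5 0], max=5
Drop 4: Z rot1 at col 1 lands with bottom-row=4; cleared 0 line(s) (total 0); column heights now [4 6 7 5 0], max=7
Drop 5: I rot3 at col 4 lands with bottom-row=0; cleared 0 line(s) (total 0); column heights now [4 6 7 5 4], max=7
Test piece J rot0 at col 2 (width 3): heights before test = [4 6 7 5 4]; fits = False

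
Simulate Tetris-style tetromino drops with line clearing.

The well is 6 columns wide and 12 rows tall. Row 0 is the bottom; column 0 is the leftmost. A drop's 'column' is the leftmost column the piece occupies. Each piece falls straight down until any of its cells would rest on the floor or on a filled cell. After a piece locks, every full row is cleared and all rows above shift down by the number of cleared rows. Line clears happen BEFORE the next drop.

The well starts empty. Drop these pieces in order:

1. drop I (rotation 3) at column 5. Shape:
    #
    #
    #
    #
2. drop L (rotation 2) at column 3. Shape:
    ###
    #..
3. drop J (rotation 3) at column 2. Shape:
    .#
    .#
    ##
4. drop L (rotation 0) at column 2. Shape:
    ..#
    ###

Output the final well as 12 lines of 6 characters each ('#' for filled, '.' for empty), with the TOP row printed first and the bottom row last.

Answer: ......
......
....#.
..###.
...#..
...#..
..##..
...###
...#.#
.....#
.....#
.....#

Derivation:
Drop 1: I rot3 at col 5 lands with bottom-row=0; cleared 0 line(s) (total 0); column heights now [0 0 0 0 0 4], max=4
Drop 2: L rot2 at col 3 lands with bottom-row=3; cleared 0 line(s) (total 0); column heights now [0 0 0 5 5 5], max=5
Drop 3: J rot3 at col 2 lands with bottom-row=5; cleared 0 line(s) (total 0); column heights now [0 0 6 8 5 5], max=8
Drop 4: L rot0 at col 2 lands with bottom-row=8; cleared 0 line(s) (total 0); column heights now [0 0 9 9 10 5], max=10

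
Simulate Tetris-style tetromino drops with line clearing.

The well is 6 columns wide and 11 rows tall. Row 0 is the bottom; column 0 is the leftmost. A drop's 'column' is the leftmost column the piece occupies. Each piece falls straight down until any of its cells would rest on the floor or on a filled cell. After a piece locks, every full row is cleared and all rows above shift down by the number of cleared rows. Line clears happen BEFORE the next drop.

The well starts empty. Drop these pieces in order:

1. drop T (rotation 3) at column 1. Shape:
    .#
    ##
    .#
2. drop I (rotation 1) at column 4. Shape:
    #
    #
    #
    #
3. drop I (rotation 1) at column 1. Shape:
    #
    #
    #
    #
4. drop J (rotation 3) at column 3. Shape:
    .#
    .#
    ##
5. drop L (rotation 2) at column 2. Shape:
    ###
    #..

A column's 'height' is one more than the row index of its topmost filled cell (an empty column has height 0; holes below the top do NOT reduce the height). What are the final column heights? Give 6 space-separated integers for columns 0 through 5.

Drop 1: T rot3 at col 1 lands with bottom-row=0; cleared 0 line(s) (total 0); column heights now [0 2 3 0 0 0], max=3
Drop 2: I rot1 at col 4 lands with bottom-row=0; cleared 0 line(s) (total 0); column heights now [0 2 3 0 4 0], max=4
Drop 3: I rot1 at col 1 lands with bottom-row=2; cleared 0 line(s) (total 0); column heights now [0 6 3 0 4 0], max=6
Drop 4: J rot3 at col 3 lands with bottom-row=4; cleared 0 line(s) (total 0); column heights now [0 6 3 5 7 0], max=7
Drop 5: L rot2 at col 2 lands with bottom-row=6; cleared 0 line(s) (total 0); column heights now [0 6 8 8 8 0], max=8

Answer: 0 6 8 8 8 0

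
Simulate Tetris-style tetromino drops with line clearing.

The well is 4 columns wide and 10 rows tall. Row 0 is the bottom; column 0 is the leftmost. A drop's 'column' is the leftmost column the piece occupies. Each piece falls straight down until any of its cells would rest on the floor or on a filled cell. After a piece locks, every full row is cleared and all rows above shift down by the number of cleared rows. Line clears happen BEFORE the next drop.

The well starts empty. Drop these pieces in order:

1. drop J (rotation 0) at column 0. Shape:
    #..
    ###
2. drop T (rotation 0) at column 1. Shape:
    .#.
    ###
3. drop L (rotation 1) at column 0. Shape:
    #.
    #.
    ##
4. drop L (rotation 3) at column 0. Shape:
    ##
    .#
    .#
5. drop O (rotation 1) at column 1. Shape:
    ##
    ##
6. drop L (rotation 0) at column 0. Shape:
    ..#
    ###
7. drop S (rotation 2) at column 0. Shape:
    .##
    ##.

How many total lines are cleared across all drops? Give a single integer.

Answer: 1

Derivation:
Drop 1: J rot0 at col 0 lands with bottom-row=0; cleared 0 line(s) (total 0); column heights now [2 1 1 0], max=2
Drop 2: T rot0 at col 1 lands with bottom-row=1; cleared 1 line(s) (total 1); column heights now [1 1 2 0], max=2
Drop 3: L rot1 at col 0 lands with bottom-row=1; cleared 0 line(s) (total 1); column heights now [4 2 2 0], max=4
Drop 4: L rot3 at col 0 lands with bottom-row=2; cleared 0 line(s) (total 1); column heights now [5 5 2 0], max=5
Drop 5: O rot1 at col 1 lands with bottom-row=5; cleared 0 line(s) (total 1); column heights now [5 7 7 0], max=7
Drop 6: L rot0 at col 0 lands with bottom-row=7; cleared 0 line(s) (total 1); column heights now [8 8 9 0], max=9
Drop 7: S rot2 at col 0 lands with bottom-row=8; cleared 0 line(s) (total 1); column heights now [9 10 10 0], max=10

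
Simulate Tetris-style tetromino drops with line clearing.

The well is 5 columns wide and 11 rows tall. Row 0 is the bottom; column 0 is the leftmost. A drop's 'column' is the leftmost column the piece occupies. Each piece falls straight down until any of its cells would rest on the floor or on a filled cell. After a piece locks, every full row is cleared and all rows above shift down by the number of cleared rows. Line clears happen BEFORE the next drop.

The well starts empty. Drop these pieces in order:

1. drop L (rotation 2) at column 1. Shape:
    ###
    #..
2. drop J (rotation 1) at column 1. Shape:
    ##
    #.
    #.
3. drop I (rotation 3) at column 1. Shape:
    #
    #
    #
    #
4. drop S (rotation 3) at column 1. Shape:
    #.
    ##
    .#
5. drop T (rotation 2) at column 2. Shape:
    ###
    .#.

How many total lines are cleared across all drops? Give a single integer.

Drop 1: L rot2 at col 1 lands with bottom-row=0; cleared 0 line(s) (total 0); column heights now [0 2 2 2 0], max=2
Drop 2: J rot1 at col 1 lands with bottom-row=2; cleared 0 line(s) (total 0); column heights now [0 5 5 2 0], max=5
Drop 3: I rot3 at col 1 lands with bottom-row=5; cleared 0 line(s) (total 0); column heights now [0 9 5 2 0], max=9
Drop 4: S rot3 at col 1 lands with bottom-row=8; cleared 0 line(s) (total 0); column heights now [0 11 10 2 0], max=11
Drop 5: T rot2 at col 2 lands with bottom-row=9; cleared 0 line(s) (total 0); column heights now [0 11 11 11 11], max=11

Answer: 0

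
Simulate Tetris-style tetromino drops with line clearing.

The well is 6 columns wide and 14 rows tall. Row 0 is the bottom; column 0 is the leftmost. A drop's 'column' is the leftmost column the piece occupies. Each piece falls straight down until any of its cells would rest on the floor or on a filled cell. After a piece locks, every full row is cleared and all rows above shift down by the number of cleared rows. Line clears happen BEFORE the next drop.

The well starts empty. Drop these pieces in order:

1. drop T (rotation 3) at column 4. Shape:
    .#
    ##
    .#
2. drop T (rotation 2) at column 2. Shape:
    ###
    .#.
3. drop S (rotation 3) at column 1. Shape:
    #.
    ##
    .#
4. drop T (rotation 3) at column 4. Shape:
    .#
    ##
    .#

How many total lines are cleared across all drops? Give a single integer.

Drop 1: T rot3 at col 4 lands with bottom-row=0; cleared 0 line(s) (total 0); column heights now [0 0 0 0 2 3], max=3
Drop 2: T rot2 at col 2 lands with bottom-row=1; cleared 0 line(s) (total 0); column heights now [0 0 3 3 3 3], max=3
Drop 3: S rot3 at col 1 lands with bottom-row=3; cleared 0 line(s) (total 0); column heights now [0 6 5 3 3 3], max=6
Drop 4: T rot3 at col 4 lands with bottom-row=3; cleared 0 line(s) (total 0); column heights now [0 6 5 3 5 6], max=6

Answer: 0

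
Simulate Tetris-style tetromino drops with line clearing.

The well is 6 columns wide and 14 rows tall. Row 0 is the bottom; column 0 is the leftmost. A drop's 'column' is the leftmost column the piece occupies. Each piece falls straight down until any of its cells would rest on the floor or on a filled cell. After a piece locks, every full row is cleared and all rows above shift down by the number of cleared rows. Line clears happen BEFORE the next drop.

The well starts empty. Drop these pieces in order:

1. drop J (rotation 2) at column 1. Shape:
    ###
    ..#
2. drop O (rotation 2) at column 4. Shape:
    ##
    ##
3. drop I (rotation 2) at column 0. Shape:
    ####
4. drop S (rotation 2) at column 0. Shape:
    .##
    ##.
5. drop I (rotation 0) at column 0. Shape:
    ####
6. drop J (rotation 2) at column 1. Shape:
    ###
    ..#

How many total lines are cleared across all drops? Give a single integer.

Drop 1: J rot2 at col 1 lands with bottom-row=0; cleared 0 line(s) (total 0); column heights now [0 2 2 2 0 0], max=2
Drop 2: O rot2 at col 4 lands with bottom-row=0; cleared 0 line(s) (total 0); column heights now [0 2 2 2 2 2], max=2
Drop 3: I rot2 at col 0 lands with bottom-row=2; cleared 0 line(s) (total 0); column heights now [3 3 3 3 2 2], max=3
Drop 4: S rot2 at col 0 lands with bottom-row=3; cleared 0 line(s) (total 0); column heights now [4 5 5 3 2 2], max=5
Drop 5: I rot0 at col 0 lands with bottom-row=5; cleared 0 line(s) (total 0); column heights now [6 6 6 6 2 2], max=6
Drop 6: J rot2 at col 1 lands with bottom-row=6; cleared 0 line(s) (total 0); column heights now [6 8 8 8 2 2], max=8

Answer: 0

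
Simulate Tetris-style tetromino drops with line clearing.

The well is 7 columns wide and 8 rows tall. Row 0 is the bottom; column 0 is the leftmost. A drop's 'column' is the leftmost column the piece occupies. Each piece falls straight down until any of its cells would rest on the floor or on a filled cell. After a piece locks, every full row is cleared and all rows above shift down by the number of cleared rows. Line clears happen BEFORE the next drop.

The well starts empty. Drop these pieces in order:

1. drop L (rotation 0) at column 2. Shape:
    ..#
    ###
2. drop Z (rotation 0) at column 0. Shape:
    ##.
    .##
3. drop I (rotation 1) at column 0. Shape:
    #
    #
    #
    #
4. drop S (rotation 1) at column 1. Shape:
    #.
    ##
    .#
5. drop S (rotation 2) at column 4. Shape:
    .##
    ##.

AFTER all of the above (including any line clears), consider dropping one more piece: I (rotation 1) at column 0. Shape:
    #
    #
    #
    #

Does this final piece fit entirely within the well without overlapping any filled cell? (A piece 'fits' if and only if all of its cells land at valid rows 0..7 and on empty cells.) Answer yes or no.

Drop 1: L rot0 at col 2 lands with bottom-row=0; cleared 0 line(s) (total 0); column heights now [0 0 1 1 2 0 0], max=2
Drop 2: Z rot0 at col 0 lands with bottom-row=1; cleared 0 line(s) (total 0); column heights now [3 3 2 1 2 0 0], max=3
Drop 3: I rot1 at col 0 lands with bottom-row=3; cleared 0 line(s) (total 0); column heights now [7 3 2 1 2 0 0], max=7
Drop 4: S rot1 at col 1 lands with bottom-row=2; cleared 0 line(s) (total 0); column heights now [7 5 4 1 2 0 0], max=7
Drop 5: S rot2 at col 4 lands with bottom-row=2; cleared 0 line(s) (total 0); column heights now [7 5 4 1 3 4 4], max=7
Test piece I rot1 at col 0 (width 1): heights before test = [7 5 4 1 3 4 4]; fits = False

Answer: no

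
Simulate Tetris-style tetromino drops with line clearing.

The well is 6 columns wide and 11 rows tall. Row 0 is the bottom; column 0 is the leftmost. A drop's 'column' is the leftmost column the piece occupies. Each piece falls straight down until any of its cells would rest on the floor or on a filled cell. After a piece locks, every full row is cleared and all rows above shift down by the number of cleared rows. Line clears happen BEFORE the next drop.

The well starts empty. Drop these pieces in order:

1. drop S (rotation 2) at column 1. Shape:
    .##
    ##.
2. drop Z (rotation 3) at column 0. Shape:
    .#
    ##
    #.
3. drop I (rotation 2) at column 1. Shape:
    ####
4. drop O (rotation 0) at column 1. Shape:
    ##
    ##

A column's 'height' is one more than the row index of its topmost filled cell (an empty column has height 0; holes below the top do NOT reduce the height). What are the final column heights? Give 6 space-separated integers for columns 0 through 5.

Drop 1: S rot2 at col 1 lands with bottom-row=0; cleared 0 line(s) (total 0); column heights now [0 1 2 2 0 0], max=2
Drop 2: Z rot3 at col 0 lands with bottom-row=0; cleared 0 line(s) (total 0); column heights now [2 3 2 2 0 0], max=3
Drop 3: I rot2 at col 1 lands with bottom-row=3; cleared 0 line(s) (total 0); column heights now [2 4 4 4 4 0], max=4
Drop 4: O rot0 at col 1 lands with bottom-row=4; cleared 0 line(s) (total 0); column heights now [2 6 6 4 4 0], max=6

Answer: 2 6 6 4 4 0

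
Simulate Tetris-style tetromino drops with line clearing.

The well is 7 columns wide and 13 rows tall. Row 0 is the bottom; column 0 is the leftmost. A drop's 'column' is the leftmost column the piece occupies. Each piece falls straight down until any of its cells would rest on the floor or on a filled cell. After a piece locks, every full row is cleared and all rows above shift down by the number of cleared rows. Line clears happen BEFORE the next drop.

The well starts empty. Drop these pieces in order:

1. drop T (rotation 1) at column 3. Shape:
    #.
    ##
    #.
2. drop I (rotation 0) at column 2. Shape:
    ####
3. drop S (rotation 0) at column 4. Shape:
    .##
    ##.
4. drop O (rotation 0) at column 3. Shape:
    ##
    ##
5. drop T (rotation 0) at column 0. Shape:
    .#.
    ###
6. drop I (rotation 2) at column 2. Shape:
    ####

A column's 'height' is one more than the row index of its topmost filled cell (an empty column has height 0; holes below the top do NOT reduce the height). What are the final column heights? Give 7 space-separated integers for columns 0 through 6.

Drop 1: T rot1 at col 3 lands with bottom-row=0; cleared 0 line(s) (total 0); column heights now [0 0 0 3 2 0 0], max=3
Drop 2: I rot0 at col 2 lands with bottom-row=3; cleared 0 line(s) (total 0); column heights now [0 0 4 4 4 4 0], max=4
Drop 3: S rot0 at col 4 lands with bottom-row=4; cleared 0 line(s) (total 0); column heights now [0 0 4 4 5 6 6], max=6
Drop 4: O rot0 at col 3 lands with bottom-row=5; cleared 0 line(s) (total 0); column heights now [0 0 4 7 7 6 6], max=7
Drop 5: T rot0 at col 0 lands with bottom-row=4; cleared 0 line(s) (total 0); column heights now [5 6 5 7 7 6 6], max=7
Drop 6: I rot2 at col 2 lands with bottom-row=7; cleared 0 line(s) (total 0); column heights now [5 6 8 8 8 8 6], max=8

Answer: 5 6 8 8 8 8 6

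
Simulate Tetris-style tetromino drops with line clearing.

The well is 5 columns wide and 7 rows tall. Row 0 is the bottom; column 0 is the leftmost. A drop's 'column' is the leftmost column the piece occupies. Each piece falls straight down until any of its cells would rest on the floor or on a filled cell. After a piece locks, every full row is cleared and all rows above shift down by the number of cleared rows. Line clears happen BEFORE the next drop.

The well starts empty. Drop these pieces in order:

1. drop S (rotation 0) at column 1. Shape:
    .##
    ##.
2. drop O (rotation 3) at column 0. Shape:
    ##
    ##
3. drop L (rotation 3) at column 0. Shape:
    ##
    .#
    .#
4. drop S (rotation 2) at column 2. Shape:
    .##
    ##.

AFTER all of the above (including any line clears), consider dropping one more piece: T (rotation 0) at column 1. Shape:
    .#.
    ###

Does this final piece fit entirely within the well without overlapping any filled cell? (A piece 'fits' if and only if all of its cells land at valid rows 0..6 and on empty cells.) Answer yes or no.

Drop 1: S rot0 at col 1 lands with bottom-row=0; cleared 0 line(s) (total 0); column heights now [0 1 2 2 0], max=2
Drop 2: O rot3 at col 0 lands with bottom-row=1; cleared 0 line(s) (total 0); column heights now [3 3 2 2 0], max=3
Drop 3: L rot3 at col 0 lands with bottom-row=3; cleared 0 line(s) (total 0); column heights now [6 6 2 2 0], max=6
Drop 4: S rot2 at col 2 lands with bottom-row=2; cleared 0 line(s) (total 0); column heights now [6 6 3 4 4], max=6
Test piece T rot0 at col 1 (width 3): heights before test = [6 6 3 4 4]; fits = False

Answer: no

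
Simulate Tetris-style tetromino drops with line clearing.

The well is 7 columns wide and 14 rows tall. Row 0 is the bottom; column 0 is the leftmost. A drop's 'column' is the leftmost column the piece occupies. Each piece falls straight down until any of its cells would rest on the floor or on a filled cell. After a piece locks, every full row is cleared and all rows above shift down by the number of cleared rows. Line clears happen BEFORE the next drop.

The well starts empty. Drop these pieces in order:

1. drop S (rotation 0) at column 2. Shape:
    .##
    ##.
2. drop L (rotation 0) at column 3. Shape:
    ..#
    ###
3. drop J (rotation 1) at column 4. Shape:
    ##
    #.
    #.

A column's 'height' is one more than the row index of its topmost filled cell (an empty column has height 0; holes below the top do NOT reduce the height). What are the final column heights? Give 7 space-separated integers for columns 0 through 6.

Drop 1: S rot0 at col 2 lands with bottom-row=0; cleared 0 line(s) (total 0); column heights now [0 0 1 2 2 0 0], max=2
Drop 2: L rot0 at col 3 lands with bottom-row=2; cleared 0 line(s) (total 0); column heights now [0 0 1 3 3 4 0], max=4
Drop 3: J rot1 at col 4 lands with bottom-row=3; cleared 0 line(s) (total 0); column heights now [0 0 1 3 6 6 0], max=6

Answer: 0 0 1 3 6 6 0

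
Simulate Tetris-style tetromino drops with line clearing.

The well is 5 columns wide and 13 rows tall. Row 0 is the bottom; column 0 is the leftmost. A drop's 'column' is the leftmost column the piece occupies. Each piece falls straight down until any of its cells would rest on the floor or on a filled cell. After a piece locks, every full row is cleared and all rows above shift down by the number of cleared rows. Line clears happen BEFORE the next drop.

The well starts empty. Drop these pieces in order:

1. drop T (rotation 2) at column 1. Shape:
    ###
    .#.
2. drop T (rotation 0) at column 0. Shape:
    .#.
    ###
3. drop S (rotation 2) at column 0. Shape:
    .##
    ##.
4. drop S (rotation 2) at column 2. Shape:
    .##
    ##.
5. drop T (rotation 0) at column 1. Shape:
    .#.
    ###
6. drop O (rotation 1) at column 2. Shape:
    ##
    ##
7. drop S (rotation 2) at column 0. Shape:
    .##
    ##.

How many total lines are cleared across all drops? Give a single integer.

Answer: 0

Derivation:
Drop 1: T rot2 at col 1 lands with bottom-row=0; cleared 0 line(s) (total 0); column heights now [0 2 2 2 0], max=2
Drop 2: T rot0 at col 0 lands with bottom-row=2; cleared 0 line(s) (total 0); column heights now [3 4 3 2 0], max=4
Drop 3: S rot2 at col 0 lands with bottom-row=4; cleared 0 line(s) (total 0); column heights now [5 6 6 2 0], max=6
Drop 4: S rot2 at col 2 lands with bottom-row=6; cleared 0 line(s) (total 0); column heights now [5 6 7 8 8], max=8
Drop 5: T rot0 at col 1 lands with bottom-row=8; cleared 0 line(s) (total 0); column heights now [5 9 10 9 8], max=10
Drop 6: O rot1 at col 2 lands with bottom-row=10; cleared 0 line(s) (total 0); column heights now [5 9 12 12 8], max=12
Drop 7: S rot2 at col 0 lands with bottom-row=11; cleared 0 line(s) (total 0); column heights now [12 13 13 12 8], max=13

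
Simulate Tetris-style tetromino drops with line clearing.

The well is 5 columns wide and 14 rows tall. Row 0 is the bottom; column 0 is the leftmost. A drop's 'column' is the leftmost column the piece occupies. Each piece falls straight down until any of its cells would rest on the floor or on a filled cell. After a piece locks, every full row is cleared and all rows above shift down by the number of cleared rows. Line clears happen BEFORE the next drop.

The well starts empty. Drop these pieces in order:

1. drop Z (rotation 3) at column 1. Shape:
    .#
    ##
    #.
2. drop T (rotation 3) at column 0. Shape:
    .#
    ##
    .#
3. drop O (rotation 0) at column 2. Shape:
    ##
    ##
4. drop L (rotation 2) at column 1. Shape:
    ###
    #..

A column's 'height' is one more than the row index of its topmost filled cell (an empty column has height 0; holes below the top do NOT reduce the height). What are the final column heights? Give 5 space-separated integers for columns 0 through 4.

Drop 1: Z rot3 at col 1 lands with bottom-row=0; cleared 0 line(s) (total 0); column heights now [0 2 3 0 0], max=3
Drop 2: T rot3 at col 0 lands with bottom-row=2; cleared 0 line(s) (total 0); column heights now [4 5 3 0 0], max=5
Drop 3: O rot0 at col 2 lands with bottom-row=3; cleared 0 line(s) (total 0); column heights now [4 5 5 5 0], max=5
Drop 4: L rot2 at col 1 lands with bottom-row=5; cleared 0 line(s) (total 0); column heights now [4 7 7 7 0], max=7

Answer: 4 7 7 7 0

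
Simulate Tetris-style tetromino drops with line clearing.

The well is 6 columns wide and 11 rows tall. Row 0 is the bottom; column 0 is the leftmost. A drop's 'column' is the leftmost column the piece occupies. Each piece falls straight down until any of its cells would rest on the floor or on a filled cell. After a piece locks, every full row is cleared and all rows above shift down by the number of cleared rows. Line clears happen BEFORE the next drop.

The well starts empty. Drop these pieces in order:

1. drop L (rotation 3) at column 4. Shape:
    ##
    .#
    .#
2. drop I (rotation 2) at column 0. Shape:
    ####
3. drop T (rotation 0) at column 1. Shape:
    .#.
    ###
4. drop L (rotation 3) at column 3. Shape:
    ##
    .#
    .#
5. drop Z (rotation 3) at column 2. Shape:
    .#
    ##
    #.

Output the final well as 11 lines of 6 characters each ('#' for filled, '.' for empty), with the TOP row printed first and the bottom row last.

Drop 1: L rot3 at col 4 lands with bottom-row=0; cleared 0 line(s) (total 0); column heights now [0 0 0 0 3 3], max=3
Drop 2: I rot2 at col 0 lands with bottom-row=0; cleared 0 line(s) (total 0); column heights now [1 1 1 1 3 3], max=3
Drop 3: T rot0 at col 1 lands with bottom-row=1; cleared 0 line(s) (total 0); column heights now [1 2 3 2 3 3], max=3
Drop 4: L rot3 at col 3 lands with bottom-row=3; cleared 0 line(s) (total 0); column heights now [1 2 3 6 6 3], max=6
Drop 5: Z rot3 at col 2 lands with bottom-row=5; cleared 0 line(s) (total 0); column heights now [1 2 7 8 6 3], max=8

Answer: ......
......
......
...#..
..##..
..###.
....#.
....#.
..#.##
.###.#
####.#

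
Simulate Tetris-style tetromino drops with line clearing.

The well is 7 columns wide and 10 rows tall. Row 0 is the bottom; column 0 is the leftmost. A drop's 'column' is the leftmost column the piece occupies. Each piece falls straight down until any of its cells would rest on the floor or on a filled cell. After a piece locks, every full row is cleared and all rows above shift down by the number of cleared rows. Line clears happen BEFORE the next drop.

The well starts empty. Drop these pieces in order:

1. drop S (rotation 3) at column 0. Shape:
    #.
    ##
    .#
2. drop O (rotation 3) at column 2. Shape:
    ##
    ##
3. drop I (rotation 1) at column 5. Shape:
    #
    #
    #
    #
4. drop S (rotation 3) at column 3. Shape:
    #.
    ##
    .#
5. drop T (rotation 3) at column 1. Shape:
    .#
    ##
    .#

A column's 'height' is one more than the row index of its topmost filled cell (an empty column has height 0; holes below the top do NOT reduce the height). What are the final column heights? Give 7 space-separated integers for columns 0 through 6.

Drop 1: S rot3 at col 0 lands with bottom-row=0; cleared 0 line(s) (total 0); column heights now [3 2 0 0 0 0 0], max=3
Drop 2: O rot3 at col 2 lands with bottom-row=0; cleared 0 line(s) (total 0); column heights now [3 2 2 2 0 0 0], max=3
Drop 3: I rot1 at col 5 lands with bottom-row=0; cleared 0 line(s) (total 0); column heights now [3 2 2 2 0 4 0], max=4
Drop 4: S rot3 at col 3 lands with bottom-row=1; cleared 0 line(s) (total 0); column heights now [3 2 2 4 3 4 0], max=4
Drop 5: T rot3 at col 1 lands with bottom-row=2; cleared 0 line(s) (total 0); column heights now [3 4 5 4 3 4 0], max=5

Answer: 3 4 5 4 3 4 0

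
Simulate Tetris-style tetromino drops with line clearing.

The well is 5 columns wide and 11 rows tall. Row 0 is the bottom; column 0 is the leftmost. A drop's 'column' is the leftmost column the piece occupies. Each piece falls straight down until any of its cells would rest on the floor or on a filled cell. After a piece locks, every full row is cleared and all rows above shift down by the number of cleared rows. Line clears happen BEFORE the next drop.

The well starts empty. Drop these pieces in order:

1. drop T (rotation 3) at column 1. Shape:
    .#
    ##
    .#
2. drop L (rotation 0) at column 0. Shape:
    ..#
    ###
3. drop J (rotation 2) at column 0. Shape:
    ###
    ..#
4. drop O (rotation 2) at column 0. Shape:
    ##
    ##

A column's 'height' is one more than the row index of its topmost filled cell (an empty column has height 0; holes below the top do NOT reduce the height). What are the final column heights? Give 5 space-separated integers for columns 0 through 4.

Drop 1: T rot3 at col 1 lands with bottom-row=0; cleared 0 line(s) (total 0); column heights now [0 2 3 0 0], max=3
Drop 2: L rot0 at col 0 lands with bottom-row=3; cleared 0 line(s) (total 0); column heights now [4 4 5 0 0], max=5
Drop 3: J rot2 at col 0 lands with bottom-row=5; cleared 0 line(s) (total 0); column heights now [7 7 7 0 0], max=7
Drop 4: O rot2 at col 0 lands with bottom-row=7; cleared 0 line(s) (total 0); column heights now [9 9 7 0 0], max=9

Answer: 9 9 7 0 0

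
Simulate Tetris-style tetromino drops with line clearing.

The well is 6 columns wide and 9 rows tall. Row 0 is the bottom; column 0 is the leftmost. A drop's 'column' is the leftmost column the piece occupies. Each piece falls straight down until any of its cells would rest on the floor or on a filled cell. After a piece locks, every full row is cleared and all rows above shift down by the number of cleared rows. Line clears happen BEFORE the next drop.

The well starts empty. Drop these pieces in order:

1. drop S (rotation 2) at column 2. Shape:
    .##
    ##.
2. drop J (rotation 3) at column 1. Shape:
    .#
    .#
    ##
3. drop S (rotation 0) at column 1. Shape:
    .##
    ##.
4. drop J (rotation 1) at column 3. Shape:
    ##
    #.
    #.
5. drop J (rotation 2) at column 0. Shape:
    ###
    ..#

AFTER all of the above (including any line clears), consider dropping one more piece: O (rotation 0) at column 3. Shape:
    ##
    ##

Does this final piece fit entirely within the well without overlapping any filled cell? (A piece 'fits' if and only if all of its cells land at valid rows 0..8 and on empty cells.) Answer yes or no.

Drop 1: S rot2 at col 2 lands with bottom-row=0; cleared 0 line(s) (total 0); column heights now [0 0 1 2 2 0], max=2
Drop 2: J rot3 at col 1 lands with bottom-row=1; cleared 0 line(s) (total 0); column heights now [0 2 4 2 2 0], max=4
Drop 3: S rot0 at col 1 lands with bottom-row=4; cleared 0 line(s) (total 0); column heights now [0 5 6 6 2 0], max=6
Drop 4: J rot1 at col 3 lands with bottom-row=6; cleared 0 line(s) (total 0); column heights now [0 5 6 9 9 0], max=9
Drop 5: J rot2 at col 0 lands with bottom-row=6; cleared 0 line(s) (total 0); column heights now [8 8 8 9 9 0], max=9
Test piece O rot0 at col 3 (width 2): heights before test = [8 8 8 9 9 0]; fits = False

Answer: no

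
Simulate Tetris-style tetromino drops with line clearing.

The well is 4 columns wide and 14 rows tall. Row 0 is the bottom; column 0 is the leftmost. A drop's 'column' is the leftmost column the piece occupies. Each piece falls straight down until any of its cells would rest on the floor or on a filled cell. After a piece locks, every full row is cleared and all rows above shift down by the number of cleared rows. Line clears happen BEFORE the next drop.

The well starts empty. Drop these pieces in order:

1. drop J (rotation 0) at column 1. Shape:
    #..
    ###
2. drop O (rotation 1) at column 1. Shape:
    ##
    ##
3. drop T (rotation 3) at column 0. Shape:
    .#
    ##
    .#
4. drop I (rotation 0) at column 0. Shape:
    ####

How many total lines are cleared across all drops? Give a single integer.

Drop 1: J rot0 at col 1 lands with bottom-row=0; cleared 0 line(s) (total 0); column heights now [0 2 1 1], max=2
Drop 2: O rot1 at col 1 lands with bottom-row=2; cleared 0 line(s) (total 0); column heights now [0 4 4 1], max=4
Drop 3: T rot3 at col 0 lands with bottom-row=4; cleared 0 line(s) (total 0); column heights now [6 7 4 1], max=7
Drop 4: I rot0 at col 0 lands with bottom-row=7; cleared 1 line(s) (total 1); column heights now [6 7 4 1], max=7

Answer: 1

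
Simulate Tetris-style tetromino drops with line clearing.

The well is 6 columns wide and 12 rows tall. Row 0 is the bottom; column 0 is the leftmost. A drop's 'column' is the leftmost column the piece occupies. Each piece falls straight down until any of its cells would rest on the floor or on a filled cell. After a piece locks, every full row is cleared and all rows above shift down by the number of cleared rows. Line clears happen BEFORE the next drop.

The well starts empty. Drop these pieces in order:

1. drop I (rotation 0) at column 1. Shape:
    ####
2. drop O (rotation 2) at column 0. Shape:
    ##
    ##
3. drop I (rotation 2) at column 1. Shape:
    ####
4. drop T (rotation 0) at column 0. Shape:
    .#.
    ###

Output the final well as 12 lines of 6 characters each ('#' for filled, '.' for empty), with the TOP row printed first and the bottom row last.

Answer: ......
......
......
......
......
......
.#....
###...
.####.
##....
##....
.####.

Derivation:
Drop 1: I rot0 at col 1 lands with bottom-row=0; cleared 0 line(s) (total 0); column heights now [0 1 1 1 1 0], max=1
Drop 2: O rot2 at col 0 lands with bottom-row=1; cleared 0 line(s) (total 0); column heights now [3 3 1 1 1 0], max=3
Drop 3: I rot2 at col 1 lands with bottom-row=3; cleared 0 line(s) (total 0); column heights now [3 4 4 4 4 0], max=4
Drop 4: T rot0 at col 0 lands with bottom-row=4; cleared 0 line(s) (total 0); column heights now [5 6 5 4 4 0], max=6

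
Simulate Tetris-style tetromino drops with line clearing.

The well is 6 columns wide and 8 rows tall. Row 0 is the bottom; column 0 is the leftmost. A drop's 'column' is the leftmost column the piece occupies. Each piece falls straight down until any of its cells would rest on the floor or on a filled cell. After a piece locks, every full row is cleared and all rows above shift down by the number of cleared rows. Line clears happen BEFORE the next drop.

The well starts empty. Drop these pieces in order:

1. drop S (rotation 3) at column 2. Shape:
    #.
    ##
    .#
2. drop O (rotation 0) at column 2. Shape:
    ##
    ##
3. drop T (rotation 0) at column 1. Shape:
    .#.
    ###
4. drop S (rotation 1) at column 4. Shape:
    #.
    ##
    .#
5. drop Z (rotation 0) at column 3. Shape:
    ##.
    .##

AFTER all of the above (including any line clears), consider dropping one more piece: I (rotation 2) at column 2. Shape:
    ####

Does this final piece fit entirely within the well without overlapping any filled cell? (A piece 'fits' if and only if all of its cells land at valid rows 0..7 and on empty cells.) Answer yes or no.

Answer: yes

Derivation:
Drop 1: S rot3 at col 2 lands with bottom-row=0; cleared 0 line(s) (total 0); column heights now [0 0 3 2 0 0], max=3
Drop 2: O rot0 at col 2 lands with bottom-row=3; cleared 0 line(s) (total 0); column heights now [0 0 5 5 0 0], max=5
Drop 3: T rot0 at col 1 lands with bottom-row=5; cleared 0 line(s) (total 0); column heights now [0 6 7 6 0 0], max=7
Drop 4: S rot1 at col 4 lands with bottom-row=0; cleared 0 line(s) (total 0); column heights now [0 6 7 6 3 2], max=7
Drop 5: Z rot0 at col 3 lands with bottom-row=5; cleared 0 line(s) (total 0); column heights now [0 6 7 7 7 6], max=7
Test piece I rot2 at col 2 (width 4): heights before test = [0 6 7 7 7 6]; fits = True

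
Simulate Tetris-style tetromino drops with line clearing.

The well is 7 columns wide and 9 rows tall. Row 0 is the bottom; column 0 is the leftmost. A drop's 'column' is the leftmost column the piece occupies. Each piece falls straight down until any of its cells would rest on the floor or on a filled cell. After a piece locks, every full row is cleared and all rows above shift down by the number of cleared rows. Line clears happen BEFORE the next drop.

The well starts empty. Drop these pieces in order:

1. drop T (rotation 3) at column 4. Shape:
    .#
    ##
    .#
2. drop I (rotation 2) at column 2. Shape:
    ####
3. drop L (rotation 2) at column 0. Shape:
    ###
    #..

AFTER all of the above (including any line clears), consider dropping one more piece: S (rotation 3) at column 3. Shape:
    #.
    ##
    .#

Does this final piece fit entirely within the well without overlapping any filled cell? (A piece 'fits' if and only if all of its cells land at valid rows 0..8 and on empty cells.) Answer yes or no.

Answer: yes

Derivation:
Drop 1: T rot3 at col 4 lands with bottom-row=0; cleared 0 line(s) (total 0); column heights now [0 0 0 0 2 3 0], max=3
Drop 2: I rot2 at col 2 lands with bottom-row=3; cleared 0 line(s) (total 0); column heights now [0 0 4 4 4 4 0], max=4
Drop 3: L rot2 at col 0 lands with bottom-row=3; cleared 0 line(s) (total 0); column heights now [5 5 5 4 4 4 0], max=5
Test piece S rot3 at col 3 (width 2): heights before test = [5 5 5 4 4 4 0]; fits = True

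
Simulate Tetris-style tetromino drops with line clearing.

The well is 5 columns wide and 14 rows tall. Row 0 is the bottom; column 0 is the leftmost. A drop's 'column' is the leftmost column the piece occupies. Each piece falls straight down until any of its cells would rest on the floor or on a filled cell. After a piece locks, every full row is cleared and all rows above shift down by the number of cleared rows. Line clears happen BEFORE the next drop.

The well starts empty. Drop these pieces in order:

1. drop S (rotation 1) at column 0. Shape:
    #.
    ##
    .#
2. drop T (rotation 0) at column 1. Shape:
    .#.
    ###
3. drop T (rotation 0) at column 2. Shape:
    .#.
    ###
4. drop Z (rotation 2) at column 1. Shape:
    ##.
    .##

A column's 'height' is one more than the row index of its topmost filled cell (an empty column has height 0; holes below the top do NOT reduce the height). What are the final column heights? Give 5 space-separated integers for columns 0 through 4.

Answer: 3 8 8 7 5

Derivation:
Drop 1: S rot1 at col 0 lands with bottom-row=0; cleared 0 line(s) (total 0); column heights now [3 2 0 0 0], max=3
Drop 2: T rot0 at col 1 lands with bottom-row=2; cleared 0 line(s) (total 0); column heights now [3 3 4 3 0], max=4
Drop 3: T rot0 at col 2 lands with bottom-row=4; cleared 0 line(s) (total 0); column heights now [3 3 5 6 5], max=6
Drop 4: Z rot2 at col 1 lands with bottom-row=6; cleared 0 line(s) (total 0); column heights now [3 8 8 7 5], max=8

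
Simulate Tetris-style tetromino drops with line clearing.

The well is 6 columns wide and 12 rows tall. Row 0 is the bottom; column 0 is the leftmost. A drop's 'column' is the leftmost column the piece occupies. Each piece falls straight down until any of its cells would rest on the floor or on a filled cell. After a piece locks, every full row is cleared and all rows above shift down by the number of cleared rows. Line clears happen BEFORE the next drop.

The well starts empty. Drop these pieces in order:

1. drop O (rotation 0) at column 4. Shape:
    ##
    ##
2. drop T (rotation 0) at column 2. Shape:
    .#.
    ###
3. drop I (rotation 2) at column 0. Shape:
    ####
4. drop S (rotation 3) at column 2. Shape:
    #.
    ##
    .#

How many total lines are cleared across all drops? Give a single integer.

Drop 1: O rot0 at col 4 lands with bottom-row=0; cleared 0 line(s) (total 0); column heights now [0 0 0 0 2 2], max=2
Drop 2: T rot0 at col 2 lands with bottom-row=2; cleared 0 line(s) (total 0); column heights now [0 0 3 4 3 2], max=4
Drop 3: I rot2 at col 0 lands with bottom-row=4; cleared 0 line(s) (total 0); column heights now [5 5 5 5 3 2], max=5
Drop 4: S rot3 at col 2 lands with bottom-row=5; cleared 0 line(s) (total 0); column heights now [5 5 8 7 3 2], max=8

Answer: 0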